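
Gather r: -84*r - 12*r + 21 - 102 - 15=-96*r - 96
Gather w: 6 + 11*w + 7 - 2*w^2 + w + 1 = -2*w^2 + 12*w + 14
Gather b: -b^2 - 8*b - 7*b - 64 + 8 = -b^2 - 15*b - 56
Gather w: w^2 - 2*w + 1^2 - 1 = w^2 - 2*w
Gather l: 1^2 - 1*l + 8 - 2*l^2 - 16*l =-2*l^2 - 17*l + 9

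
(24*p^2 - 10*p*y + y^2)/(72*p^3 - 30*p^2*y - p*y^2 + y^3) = (-6*p + y)/(-18*p^2 + 3*p*y + y^2)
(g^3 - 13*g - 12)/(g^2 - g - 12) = g + 1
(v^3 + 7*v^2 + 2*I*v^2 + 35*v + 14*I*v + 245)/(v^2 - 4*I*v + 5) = (v^2 + 7*v*(1 + I) + 49*I)/(v + I)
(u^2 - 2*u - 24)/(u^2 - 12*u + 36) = (u + 4)/(u - 6)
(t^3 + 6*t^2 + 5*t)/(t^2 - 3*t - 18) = t*(t^2 + 6*t + 5)/(t^2 - 3*t - 18)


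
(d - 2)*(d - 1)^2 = d^3 - 4*d^2 + 5*d - 2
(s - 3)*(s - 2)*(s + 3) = s^3 - 2*s^2 - 9*s + 18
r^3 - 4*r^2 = r^2*(r - 4)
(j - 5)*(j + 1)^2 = j^3 - 3*j^2 - 9*j - 5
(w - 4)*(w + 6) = w^2 + 2*w - 24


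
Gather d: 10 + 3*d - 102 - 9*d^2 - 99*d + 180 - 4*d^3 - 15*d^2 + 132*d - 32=-4*d^3 - 24*d^2 + 36*d + 56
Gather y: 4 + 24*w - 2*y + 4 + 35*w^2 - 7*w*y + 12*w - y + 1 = 35*w^2 + 36*w + y*(-7*w - 3) + 9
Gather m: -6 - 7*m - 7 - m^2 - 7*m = -m^2 - 14*m - 13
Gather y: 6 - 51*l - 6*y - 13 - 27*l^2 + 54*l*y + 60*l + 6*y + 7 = -27*l^2 + 54*l*y + 9*l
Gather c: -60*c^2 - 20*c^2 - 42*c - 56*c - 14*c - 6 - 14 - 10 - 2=-80*c^2 - 112*c - 32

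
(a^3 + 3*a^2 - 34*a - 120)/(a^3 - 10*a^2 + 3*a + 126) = (a^2 + 9*a + 20)/(a^2 - 4*a - 21)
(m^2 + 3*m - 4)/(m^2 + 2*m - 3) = (m + 4)/(m + 3)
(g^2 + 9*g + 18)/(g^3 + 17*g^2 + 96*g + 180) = (g + 3)/(g^2 + 11*g + 30)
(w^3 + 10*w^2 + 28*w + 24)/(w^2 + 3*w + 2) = (w^2 + 8*w + 12)/(w + 1)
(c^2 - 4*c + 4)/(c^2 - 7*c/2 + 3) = 2*(c - 2)/(2*c - 3)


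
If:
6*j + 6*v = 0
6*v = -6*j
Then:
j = -v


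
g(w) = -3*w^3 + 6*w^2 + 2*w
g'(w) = -9*w^2 + 12*w + 2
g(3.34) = -38.17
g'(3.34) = -58.32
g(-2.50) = 79.38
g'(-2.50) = -84.25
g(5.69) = -347.02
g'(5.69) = -221.10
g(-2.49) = 78.54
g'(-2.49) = -83.68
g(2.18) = 1.79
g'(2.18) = -14.61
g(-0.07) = -0.11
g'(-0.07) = 1.12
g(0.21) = 0.66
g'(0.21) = 4.12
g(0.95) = 4.74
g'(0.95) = 5.28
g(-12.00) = 6024.00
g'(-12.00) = -1438.00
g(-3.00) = 129.00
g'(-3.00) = -115.00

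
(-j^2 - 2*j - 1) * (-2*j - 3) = 2*j^3 + 7*j^2 + 8*j + 3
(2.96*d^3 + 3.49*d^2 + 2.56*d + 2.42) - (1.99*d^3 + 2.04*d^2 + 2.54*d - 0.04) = 0.97*d^3 + 1.45*d^2 + 0.02*d + 2.46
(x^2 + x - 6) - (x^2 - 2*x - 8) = 3*x + 2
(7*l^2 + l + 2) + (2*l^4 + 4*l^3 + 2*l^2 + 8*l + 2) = 2*l^4 + 4*l^3 + 9*l^2 + 9*l + 4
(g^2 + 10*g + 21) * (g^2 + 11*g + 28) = g^4 + 21*g^3 + 159*g^2 + 511*g + 588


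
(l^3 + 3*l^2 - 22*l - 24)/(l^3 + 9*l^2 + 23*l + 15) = (l^2 + 2*l - 24)/(l^2 + 8*l + 15)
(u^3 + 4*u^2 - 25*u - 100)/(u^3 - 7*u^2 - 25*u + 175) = (u + 4)/(u - 7)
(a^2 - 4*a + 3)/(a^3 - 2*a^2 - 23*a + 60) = (a - 1)/(a^2 + a - 20)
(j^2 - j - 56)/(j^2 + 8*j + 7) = (j - 8)/(j + 1)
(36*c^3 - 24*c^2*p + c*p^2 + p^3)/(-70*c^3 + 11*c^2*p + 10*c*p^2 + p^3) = (-18*c^2 + 3*c*p + p^2)/(35*c^2 + 12*c*p + p^2)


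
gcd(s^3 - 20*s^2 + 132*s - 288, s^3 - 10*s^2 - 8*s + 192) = s^2 - 14*s + 48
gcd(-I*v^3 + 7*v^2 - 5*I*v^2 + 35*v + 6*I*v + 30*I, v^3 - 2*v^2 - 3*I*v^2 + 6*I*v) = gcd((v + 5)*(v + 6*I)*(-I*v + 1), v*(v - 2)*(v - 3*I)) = 1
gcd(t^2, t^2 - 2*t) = t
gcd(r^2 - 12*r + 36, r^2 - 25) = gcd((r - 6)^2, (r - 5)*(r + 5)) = 1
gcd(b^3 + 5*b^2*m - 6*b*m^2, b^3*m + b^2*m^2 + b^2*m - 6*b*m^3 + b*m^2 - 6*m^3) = 1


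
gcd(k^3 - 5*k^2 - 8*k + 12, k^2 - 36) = k - 6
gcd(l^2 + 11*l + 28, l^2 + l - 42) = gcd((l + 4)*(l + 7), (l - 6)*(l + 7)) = l + 7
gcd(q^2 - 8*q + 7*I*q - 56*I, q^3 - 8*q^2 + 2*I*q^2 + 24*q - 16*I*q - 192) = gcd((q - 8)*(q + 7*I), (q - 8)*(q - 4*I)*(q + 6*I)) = q - 8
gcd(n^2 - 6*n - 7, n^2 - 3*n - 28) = n - 7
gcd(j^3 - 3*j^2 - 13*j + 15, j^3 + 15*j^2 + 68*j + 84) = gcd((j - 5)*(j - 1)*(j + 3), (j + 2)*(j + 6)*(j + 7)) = 1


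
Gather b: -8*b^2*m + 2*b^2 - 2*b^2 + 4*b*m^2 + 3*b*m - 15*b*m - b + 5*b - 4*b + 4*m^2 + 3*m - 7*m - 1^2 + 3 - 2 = -8*b^2*m + b*(4*m^2 - 12*m) + 4*m^2 - 4*m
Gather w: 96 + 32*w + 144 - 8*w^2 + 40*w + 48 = -8*w^2 + 72*w + 288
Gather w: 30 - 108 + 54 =-24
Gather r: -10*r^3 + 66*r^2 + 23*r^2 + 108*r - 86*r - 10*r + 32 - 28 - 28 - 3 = -10*r^3 + 89*r^2 + 12*r - 27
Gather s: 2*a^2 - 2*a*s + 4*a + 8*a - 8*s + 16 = 2*a^2 + 12*a + s*(-2*a - 8) + 16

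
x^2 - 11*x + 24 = (x - 8)*(x - 3)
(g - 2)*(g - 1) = g^2 - 3*g + 2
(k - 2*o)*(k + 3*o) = k^2 + k*o - 6*o^2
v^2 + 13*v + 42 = (v + 6)*(v + 7)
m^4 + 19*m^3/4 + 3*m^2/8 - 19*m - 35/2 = (m - 2)*(m + 5/4)*(m + 2)*(m + 7/2)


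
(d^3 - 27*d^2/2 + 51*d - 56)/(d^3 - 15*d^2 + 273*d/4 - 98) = 2*(d - 2)/(2*d - 7)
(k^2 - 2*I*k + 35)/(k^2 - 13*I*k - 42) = (k + 5*I)/(k - 6*I)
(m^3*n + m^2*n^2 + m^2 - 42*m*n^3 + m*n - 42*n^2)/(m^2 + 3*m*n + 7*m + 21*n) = (m^3*n + m^2*n^2 + m^2 - 42*m*n^3 + m*n - 42*n^2)/(m^2 + 3*m*n + 7*m + 21*n)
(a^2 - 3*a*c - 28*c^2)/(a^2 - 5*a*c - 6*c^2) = (-a^2 + 3*a*c + 28*c^2)/(-a^2 + 5*a*c + 6*c^2)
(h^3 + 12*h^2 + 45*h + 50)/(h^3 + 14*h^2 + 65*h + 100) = (h + 2)/(h + 4)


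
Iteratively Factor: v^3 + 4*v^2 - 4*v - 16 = (v + 4)*(v^2 - 4) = (v + 2)*(v + 4)*(v - 2)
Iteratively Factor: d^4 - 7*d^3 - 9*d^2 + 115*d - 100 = (d - 5)*(d^3 - 2*d^2 - 19*d + 20) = (d - 5)*(d + 4)*(d^2 - 6*d + 5) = (d - 5)^2*(d + 4)*(d - 1)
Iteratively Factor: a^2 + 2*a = (a)*(a + 2)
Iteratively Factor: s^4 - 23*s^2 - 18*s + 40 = (s + 4)*(s^3 - 4*s^2 - 7*s + 10) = (s - 1)*(s + 4)*(s^2 - 3*s - 10) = (s - 5)*(s - 1)*(s + 4)*(s + 2)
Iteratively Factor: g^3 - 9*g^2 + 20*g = (g)*(g^2 - 9*g + 20) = g*(g - 5)*(g - 4)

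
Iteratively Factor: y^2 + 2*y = (y)*(y + 2)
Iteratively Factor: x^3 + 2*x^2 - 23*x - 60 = (x + 3)*(x^2 - x - 20) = (x + 3)*(x + 4)*(x - 5)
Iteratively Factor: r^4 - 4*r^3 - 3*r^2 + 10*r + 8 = (r + 1)*(r^3 - 5*r^2 + 2*r + 8) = (r + 1)^2*(r^2 - 6*r + 8) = (r - 2)*(r + 1)^2*(r - 4)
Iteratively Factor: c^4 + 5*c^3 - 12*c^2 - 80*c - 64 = (c + 4)*(c^3 + c^2 - 16*c - 16) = (c + 4)^2*(c^2 - 3*c - 4) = (c - 4)*(c + 4)^2*(c + 1)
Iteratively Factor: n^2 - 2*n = (n - 2)*(n)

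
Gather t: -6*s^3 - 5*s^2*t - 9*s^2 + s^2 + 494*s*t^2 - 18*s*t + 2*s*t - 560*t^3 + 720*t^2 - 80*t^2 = -6*s^3 - 8*s^2 - 560*t^3 + t^2*(494*s + 640) + t*(-5*s^2 - 16*s)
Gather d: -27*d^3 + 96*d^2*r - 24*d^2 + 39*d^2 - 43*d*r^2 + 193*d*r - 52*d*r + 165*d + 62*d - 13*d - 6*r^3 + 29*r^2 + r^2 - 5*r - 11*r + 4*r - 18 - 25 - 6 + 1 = -27*d^3 + d^2*(96*r + 15) + d*(-43*r^2 + 141*r + 214) - 6*r^3 + 30*r^2 - 12*r - 48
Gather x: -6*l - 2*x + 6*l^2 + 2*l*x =6*l^2 - 6*l + x*(2*l - 2)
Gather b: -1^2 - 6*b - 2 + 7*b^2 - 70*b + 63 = 7*b^2 - 76*b + 60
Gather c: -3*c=-3*c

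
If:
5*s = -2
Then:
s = -2/5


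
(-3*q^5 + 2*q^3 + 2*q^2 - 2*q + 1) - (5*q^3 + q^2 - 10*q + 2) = -3*q^5 - 3*q^3 + q^2 + 8*q - 1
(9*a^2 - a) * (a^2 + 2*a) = 9*a^4 + 17*a^3 - 2*a^2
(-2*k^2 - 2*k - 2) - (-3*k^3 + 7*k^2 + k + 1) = 3*k^3 - 9*k^2 - 3*k - 3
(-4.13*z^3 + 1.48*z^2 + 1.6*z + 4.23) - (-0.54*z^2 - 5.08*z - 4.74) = -4.13*z^3 + 2.02*z^2 + 6.68*z + 8.97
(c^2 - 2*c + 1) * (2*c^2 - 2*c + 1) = 2*c^4 - 6*c^3 + 7*c^2 - 4*c + 1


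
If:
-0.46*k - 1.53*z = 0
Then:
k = -3.32608695652174*z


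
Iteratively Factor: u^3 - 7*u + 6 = (u - 1)*(u^2 + u - 6) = (u - 1)*(u + 3)*(u - 2)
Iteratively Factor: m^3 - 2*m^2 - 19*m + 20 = (m - 5)*(m^2 + 3*m - 4) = (m - 5)*(m - 1)*(m + 4)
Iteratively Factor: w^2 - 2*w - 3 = (w - 3)*(w + 1)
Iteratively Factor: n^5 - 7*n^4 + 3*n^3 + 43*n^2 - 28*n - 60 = (n - 2)*(n^4 - 5*n^3 - 7*n^2 + 29*n + 30) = (n - 2)*(n + 1)*(n^3 - 6*n^2 - n + 30) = (n - 2)*(n + 1)*(n + 2)*(n^2 - 8*n + 15) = (n - 3)*(n - 2)*(n + 1)*(n + 2)*(n - 5)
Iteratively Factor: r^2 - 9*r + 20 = (r - 4)*(r - 5)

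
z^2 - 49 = (z - 7)*(z + 7)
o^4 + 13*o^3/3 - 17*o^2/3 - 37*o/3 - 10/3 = (o - 2)*(o + 1/3)*(o + 1)*(o + 5)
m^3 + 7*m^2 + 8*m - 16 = (m - 1)*(m + 4)^2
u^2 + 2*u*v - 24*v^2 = (u - 4*v)*(u + 6*v)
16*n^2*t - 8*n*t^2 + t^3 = t*(-4*n + t)^2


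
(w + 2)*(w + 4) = w^2 + 6*w + 8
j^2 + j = j*(j + 1)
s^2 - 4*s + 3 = (s - 3)*(s - 1)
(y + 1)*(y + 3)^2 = y^3 + 7*y^2 + 15*y + 9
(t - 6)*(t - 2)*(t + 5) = t^3 - 3*t^2 - 28*t + 60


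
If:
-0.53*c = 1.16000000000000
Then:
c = -2.19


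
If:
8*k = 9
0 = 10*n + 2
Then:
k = 9/8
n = -1/5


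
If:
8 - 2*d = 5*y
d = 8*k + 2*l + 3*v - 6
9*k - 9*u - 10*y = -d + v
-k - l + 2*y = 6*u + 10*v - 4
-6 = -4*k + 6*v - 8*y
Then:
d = 4 - 5*y/2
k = 41*y/296 + 75/148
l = 587/148 - 1167*y/296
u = 455/444 - 417*y/296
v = 211*y/148 - 49/74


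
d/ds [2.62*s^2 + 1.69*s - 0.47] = 5.24*s + 1.69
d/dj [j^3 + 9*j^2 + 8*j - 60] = 3*j^2 + 18*j + 8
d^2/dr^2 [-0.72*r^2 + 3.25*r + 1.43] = -1.44000000000000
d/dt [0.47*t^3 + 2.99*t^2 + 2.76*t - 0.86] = 1.41*t^2 + 5.98*t + 2.76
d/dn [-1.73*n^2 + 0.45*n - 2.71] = 0.45 - 3.46*n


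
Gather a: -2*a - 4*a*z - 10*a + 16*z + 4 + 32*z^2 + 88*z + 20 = a*(-4*z - 12) + 32*z^2 + 104*z + 24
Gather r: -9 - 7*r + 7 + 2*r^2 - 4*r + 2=2*r^2 - 11*r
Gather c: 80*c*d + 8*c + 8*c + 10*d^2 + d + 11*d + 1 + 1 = c*(80*d + 16) + 10*d^2 + 12*d + 2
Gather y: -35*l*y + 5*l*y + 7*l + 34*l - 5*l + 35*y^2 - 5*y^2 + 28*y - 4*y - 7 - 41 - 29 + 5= 36*l + 30*y^2 + y*(24 - 30*l) - 72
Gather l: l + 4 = l + 4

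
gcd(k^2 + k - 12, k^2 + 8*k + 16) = k + 4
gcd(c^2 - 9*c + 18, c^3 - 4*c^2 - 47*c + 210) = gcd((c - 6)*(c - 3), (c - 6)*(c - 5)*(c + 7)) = c - 6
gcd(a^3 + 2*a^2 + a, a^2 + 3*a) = a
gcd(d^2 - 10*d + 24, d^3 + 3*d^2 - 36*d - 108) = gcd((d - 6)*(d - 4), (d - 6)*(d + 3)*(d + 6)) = d - 6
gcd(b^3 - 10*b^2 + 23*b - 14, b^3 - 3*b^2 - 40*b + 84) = b^2 - 9*b + 14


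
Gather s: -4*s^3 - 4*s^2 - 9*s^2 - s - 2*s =-4*s^3 - 13*s^2 - 3*s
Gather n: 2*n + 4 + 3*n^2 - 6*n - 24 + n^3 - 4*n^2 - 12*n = n^3 - n^2 - 16*n - 20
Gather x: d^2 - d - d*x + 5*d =d^2 - d*x + 4*d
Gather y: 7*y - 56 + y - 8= 8*y - 64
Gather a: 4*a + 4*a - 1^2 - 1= 8*a - 2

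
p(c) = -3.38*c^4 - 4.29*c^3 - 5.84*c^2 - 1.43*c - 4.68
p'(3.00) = -517.34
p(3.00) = -451.14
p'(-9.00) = 8917.30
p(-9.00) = -19513.62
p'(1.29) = -66.94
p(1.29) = -34.81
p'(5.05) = -2129.84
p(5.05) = -2911.61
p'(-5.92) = 2421.73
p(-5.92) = -3462.30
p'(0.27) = -5.79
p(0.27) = -5.59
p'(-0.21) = 0.58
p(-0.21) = -4.60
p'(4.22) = -1295.96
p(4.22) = -1509.05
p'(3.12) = -573.77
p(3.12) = -516.57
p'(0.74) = -22.60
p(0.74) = -11.69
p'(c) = -13.52*c^3 - 12.87*c^2 - 11.68*c - 1.43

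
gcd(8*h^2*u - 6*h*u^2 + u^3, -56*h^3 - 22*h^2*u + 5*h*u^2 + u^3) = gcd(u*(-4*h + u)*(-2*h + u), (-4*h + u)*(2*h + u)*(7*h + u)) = -4*h + u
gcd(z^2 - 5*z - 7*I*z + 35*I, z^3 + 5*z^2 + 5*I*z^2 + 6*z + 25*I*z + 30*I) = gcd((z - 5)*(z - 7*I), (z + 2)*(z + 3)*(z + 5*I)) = 1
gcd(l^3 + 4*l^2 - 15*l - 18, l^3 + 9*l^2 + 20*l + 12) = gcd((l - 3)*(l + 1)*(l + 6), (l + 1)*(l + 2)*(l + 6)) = l^2 + 7*l + 6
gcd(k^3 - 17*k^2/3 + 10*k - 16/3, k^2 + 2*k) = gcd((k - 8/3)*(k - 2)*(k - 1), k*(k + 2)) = 1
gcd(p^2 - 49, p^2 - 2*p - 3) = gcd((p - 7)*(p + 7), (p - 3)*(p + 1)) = 1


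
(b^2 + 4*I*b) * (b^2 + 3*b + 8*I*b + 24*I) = b^4 + 3*b^3 + 12*I*b^3 - 32*b^2 + 36*I*b^2 - 96*b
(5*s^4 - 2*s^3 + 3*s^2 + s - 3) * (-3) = -15*s^4 + 6*s^3 - 9*s^2 - 3*s + 9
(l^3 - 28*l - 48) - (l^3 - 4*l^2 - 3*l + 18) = 4*l^2 - 25*l - 66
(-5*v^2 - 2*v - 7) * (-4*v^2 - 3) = 20*v^4 + 8*v^3 + 43*v^2 + 6*v + 21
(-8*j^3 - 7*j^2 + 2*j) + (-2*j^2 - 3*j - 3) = -8*j^3 - 9*j^2 - j - 3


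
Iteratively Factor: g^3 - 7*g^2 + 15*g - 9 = (g - 3)*(g^2 - 4*g + 3) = (g - 3)^2*(g - 1)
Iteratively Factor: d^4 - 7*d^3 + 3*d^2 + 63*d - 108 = (d - 3)*(d^3 - 4*d^2 - 9*d + 36) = (d - 3)^2*(d^2 - d - 12) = (d - 3)^2*(d + 3)*(d - 4)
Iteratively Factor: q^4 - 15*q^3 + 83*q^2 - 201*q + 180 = (q - 3)*(q^3 - 12*q^2 + 47*q - 60) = (q - 4)*(q - 3)*(q^2 - 8*q + 15) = (q - 5)*(q - 4)*(q - 3)*(q - 3)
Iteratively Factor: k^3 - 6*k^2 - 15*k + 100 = (k + 4)*(k^2 - 10*k + 25) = (k - 5)*(k + 4)*(k - 5)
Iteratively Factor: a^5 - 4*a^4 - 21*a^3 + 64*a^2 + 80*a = (a - 4)*(a^4 - 21*a^2 - 20*a) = a*(a - 4)*(a^3 - 21*a - 20) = a*(a - 5)*(a - 4)*(a^2 + 5*a + 4) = a*(a - 5)*(a - 4)*(a + 1)*(a + 4)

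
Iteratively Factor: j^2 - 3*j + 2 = (j - 2)*(j - 1)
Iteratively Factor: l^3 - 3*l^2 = (l)*(l^2 - 3*l) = l^2*(l - 3)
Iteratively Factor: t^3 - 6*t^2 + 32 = (t + 2)*(t^2 - 8*t + 16) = (t - 4)*(t + 2)*(t - 4)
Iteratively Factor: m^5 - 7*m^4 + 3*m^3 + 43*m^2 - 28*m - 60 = (m - 5)*(m^4 - 2*m^3 - 7*m^2 + 8*m + 12) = (m - 5)*(m + 2)*(m^3 - 4*m^2 + m + 6) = (m - 5)*(m + 1)*(m + 2)*(m^2 - 5*m + 6) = (m - 5)*(m - 2)*(m + 1)*(m + 2)*(m - 3)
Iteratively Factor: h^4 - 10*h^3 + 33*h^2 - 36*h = (h)*(h^3 - 10*h^2 + 33*h - 36) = h*(h - 4)*(h^2 - 6*h + 9) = h*(h - 4)*(h - 3)*(h - 3)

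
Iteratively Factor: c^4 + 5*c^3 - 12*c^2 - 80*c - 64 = (c + 1)*(c^3 + 4*c^2 - 16*c - 64) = (c + 1)*(c + 4)*(c^2 - 16) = (c - 4)*(c + 1)*(c + 4)*(c + 4)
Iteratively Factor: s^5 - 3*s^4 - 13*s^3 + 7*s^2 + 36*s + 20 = (s + 2)*(s^4 - 5*s^3 - 3*s^2 + 13*s + 10) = (s + 1)*(s + 2)*(s^3 - 6*s^2 + 3*s + 10) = (s + 1)^2*(s + 2)*(s^2 - 7*s + 10) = (s - 2)*(s + 1)^2*(s + 2)*(s - 5)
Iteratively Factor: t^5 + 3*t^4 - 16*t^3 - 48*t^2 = (t + 4)*(t^4 - t^3 - 12*t^2) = (t + 3)*(t + 4)*(t^3 - 4*t^2) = (t - 4)*(t + 3)*(t + 4)*(t^2) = t*(t - 4)*(t + 3)*(t + 4)*(t)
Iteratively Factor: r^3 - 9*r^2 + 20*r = (r - 4)*(r^2 - 5*r) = r*(r - 4)*(r - 5)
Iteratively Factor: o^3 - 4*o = (o)*(o^2 - 4) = o*(o + 2)*(o - 2)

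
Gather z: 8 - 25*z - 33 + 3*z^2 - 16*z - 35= 3*z^2 - 41*z - 60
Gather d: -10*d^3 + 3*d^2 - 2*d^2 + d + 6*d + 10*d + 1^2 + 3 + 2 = -10*d^3 + d^2 + 17*d + 6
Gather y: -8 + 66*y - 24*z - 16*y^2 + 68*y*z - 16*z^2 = -16*y^2 + y*(68*z + 66) - 16*z^2 - 24*z - 8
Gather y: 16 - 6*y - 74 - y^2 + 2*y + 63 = -y^2 - 4*y + 5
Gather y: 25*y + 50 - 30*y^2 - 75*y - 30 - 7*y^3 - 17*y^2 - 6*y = -7*y^3 - 47*y^2 - 56*y + 20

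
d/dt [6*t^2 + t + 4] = 12*t + 1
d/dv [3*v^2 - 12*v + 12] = 6*v - 12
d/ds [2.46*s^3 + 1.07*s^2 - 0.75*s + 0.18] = 7.38*s^2 + 2.14*s - 0.75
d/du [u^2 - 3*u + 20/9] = 2*u - 3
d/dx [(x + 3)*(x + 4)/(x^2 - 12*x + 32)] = (-19*x^2 + 40*x + 368)/(x^4 - 24*x^3 + 208*x^2 - 768*x + 1024)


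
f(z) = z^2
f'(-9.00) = -18.00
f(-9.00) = 81.00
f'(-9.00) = -18.00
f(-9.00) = 81.00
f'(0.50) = 1.00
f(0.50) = 0.25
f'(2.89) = 5.78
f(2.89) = 8.35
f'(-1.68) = -3.36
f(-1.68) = 2.82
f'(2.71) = 5.42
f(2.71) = 7.34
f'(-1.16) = -2.32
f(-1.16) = 1.35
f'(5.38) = 10.76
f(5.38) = 28.94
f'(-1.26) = -2.52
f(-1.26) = 1.59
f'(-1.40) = -2.80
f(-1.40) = 1.96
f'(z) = 2*z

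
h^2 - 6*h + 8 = (h - 4)*(h - 2)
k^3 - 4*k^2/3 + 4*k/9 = k*(k - 2/3)^2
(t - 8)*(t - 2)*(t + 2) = t^3 - 8*t^2 - 4*t + 32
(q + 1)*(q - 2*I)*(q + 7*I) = q^3 + q^2 + 5*I*q^2 + 14*q + 5*I*q + 14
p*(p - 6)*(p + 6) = p^3 - 36*p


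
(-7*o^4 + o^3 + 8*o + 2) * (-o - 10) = 7*o^5 + 69*o^4 - 10*o^3 - 8*o^2 - 82*o - 20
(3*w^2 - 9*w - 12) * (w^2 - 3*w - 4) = 3*w^4 - 18*w^3 + 3*w^2 + 72*w + 48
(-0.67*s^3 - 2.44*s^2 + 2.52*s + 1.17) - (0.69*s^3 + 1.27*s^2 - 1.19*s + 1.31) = -1.36*s^3 - 3.71*s^2 + 3.71*s - 0.14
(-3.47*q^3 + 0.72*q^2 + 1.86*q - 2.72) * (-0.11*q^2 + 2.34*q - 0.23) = 0.3817*q^5 - 8.199*q^4 + 2.2783*q^3 + 4.486*q^2 - 6.7926*q + 0.6256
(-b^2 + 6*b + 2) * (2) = -2*b^2 + 12*b + 4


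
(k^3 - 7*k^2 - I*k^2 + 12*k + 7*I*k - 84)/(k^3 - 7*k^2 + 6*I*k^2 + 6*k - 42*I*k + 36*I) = (k^3 + k^2*(-7 - I) + k*(12 + 7*I) - 84)/(k^3 + k^2*(-7 + 6*I) + k*(6 - 42*I) + 36*I)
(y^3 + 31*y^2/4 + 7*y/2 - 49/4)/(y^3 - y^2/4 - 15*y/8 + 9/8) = 2*(4*y^2 + 35*y + 49)/(8*y^2 + 6*y - 9)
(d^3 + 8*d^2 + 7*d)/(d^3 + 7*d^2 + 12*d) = (d^2 + 8*d + 7)/(d^2 + 7*d + 12)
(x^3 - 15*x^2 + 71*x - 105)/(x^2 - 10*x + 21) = x - 5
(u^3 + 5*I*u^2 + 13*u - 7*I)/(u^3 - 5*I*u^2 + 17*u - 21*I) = (u^2 + 6*I*u + 7)/(u^2 - 4*I*u + 21)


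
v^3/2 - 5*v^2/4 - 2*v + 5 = (v/2 + 1)*(v - 5/2)*(v - 2)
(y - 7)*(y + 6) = y^2 - y - 42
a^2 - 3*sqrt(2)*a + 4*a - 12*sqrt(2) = (a + 4)*(a - 3*sqrt(2))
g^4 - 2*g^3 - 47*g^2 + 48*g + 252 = (g - 7)*(g - 3)*(g + 2)*(g + 6)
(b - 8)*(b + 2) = b^2 - 6*b - 16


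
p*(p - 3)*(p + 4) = p^3 + p^2 - 12*p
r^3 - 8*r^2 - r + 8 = (r - 8)*(r - 1)*(r + 1)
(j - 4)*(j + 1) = j^2 - 3*j - 4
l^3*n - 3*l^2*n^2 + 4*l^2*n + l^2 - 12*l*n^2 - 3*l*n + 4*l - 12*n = (l + 4)*(l - 3*n)*(l*n + 1)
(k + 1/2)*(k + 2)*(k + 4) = k^3 + 13*k^2/2 + 11*k + 4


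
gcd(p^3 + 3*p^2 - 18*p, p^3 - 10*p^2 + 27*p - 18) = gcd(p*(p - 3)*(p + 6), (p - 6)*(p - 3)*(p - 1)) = p - 3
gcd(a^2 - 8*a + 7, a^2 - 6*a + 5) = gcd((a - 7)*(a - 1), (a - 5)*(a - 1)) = a - 1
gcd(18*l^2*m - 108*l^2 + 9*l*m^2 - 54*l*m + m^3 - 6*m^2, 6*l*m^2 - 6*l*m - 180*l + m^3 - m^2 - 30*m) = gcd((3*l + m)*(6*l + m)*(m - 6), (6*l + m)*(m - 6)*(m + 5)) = 6*l*m - 36*l + m^2 - 6*m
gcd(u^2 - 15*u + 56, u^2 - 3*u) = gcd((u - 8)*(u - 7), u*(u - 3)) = 1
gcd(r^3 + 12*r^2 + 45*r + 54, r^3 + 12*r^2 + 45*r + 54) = r^3 + 12*r^2 + 45*r + 54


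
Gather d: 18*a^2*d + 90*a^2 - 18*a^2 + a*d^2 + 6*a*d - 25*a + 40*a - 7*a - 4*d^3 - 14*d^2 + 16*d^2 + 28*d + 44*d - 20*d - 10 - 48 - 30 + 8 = 72*a^2 + 8*a - 4*d^3 + d^2*(a + 2) + d*(18*a^2 + 6*a + 52) - 80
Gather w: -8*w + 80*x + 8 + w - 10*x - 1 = -7*w + 70*x + 7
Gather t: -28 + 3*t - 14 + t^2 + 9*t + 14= t^2 + 12*t - 28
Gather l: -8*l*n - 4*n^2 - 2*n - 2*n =-8*l*n - 4*n^2 - 4*n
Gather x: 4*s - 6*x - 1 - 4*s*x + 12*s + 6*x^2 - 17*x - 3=16*s + 6*x^2 + x*(-4*s - 23) - 4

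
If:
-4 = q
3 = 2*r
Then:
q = -4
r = 3/2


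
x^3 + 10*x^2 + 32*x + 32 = (x + 2)*(x + 4)^2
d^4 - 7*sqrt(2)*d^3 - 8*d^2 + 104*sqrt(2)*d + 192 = (d - 6*sqrt(2))*(d - 4*sqrt(2))*(d + sqrt(2))*(d + 2*sqrt(2))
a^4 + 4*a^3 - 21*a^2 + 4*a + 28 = (a - 2)^2*(a + 1)*(a + 7)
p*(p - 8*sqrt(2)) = p^2 - 8*sqrt(2)*p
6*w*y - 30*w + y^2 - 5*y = (6*w + y)*(y - 5)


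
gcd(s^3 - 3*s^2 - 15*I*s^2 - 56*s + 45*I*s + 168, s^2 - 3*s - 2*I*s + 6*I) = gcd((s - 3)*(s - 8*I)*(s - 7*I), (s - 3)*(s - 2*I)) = s - 3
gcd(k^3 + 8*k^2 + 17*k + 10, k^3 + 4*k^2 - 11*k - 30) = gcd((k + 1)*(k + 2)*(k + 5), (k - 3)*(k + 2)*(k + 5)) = k^2 + 7*k + 10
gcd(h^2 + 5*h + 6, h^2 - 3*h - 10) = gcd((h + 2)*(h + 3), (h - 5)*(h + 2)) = h + 2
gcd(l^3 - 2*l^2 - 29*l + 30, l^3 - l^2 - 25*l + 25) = l^2 + 4*l - 5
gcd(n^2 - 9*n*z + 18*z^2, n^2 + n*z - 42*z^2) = -n + 6*z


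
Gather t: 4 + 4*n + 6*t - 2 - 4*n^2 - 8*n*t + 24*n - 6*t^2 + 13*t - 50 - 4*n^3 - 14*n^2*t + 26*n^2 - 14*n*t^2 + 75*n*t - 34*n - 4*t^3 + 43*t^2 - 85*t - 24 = -4*n^3 + 22*n^2 - 6*n - 4*t^3 + t^2*(37 - 14*n) + t*(-14*n^2 + 67*n - 66) - 72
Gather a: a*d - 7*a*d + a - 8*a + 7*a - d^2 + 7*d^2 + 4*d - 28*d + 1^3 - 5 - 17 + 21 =-6*a*d + 6*d^2 - 24*d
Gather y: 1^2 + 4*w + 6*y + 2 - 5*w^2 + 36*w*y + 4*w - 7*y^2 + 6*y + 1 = -5*w^2 + 8*w - 7*y^2 + y*(36*w + 12) + 4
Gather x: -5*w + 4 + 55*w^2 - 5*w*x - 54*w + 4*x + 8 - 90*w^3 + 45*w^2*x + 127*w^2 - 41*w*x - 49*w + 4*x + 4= -90*w^3 + 182*w^2 - 108*w + x*(45*w^2 - 46*w + 8) + 16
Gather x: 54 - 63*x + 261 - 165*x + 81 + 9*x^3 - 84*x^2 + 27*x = 9*x^3 - 84*x^2 - 201*x + 396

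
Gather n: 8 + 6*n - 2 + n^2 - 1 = n^2 + 6*n + 5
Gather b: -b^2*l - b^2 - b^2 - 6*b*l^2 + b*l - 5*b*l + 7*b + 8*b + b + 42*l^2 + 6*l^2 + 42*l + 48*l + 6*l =b^2*(-l - 2) + b*(-6*l^2 - 4*l + 16) + 48*l^2 + 96*l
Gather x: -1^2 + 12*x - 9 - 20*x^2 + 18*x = -20*x^2 + 30*x - 10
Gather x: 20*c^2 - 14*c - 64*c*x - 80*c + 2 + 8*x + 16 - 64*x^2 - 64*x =20*c^2 - 94*c - 64*x^2 + x*(-64*c - 56) + 18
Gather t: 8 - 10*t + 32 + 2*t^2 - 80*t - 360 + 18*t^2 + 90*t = 20*t^2 - 320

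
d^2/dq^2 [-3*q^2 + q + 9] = -6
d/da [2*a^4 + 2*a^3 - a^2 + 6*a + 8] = 8*a^3 + 6*a^2 - 2*a + 6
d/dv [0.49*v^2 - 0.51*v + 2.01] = 0.98*v - 0.51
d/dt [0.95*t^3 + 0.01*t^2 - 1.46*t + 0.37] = 2.85*t^2 + 0.02*t - 1.46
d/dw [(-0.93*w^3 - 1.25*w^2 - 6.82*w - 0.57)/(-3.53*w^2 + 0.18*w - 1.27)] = (3.2829*w^4 - 0.3348*w^3 - 20.7563*w^2 - 0.8492*w + 8.764)/(12.4609*w^4 - 1.2708*w^3 + 8.9986*w^2 - 0.4572*w + 1.6129)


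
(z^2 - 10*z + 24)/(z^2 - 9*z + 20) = (z - 6)/(z - 5)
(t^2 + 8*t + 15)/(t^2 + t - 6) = (t + 5)/(t - 2)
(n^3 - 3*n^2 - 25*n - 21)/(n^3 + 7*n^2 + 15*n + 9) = (n - 7)/(n + 3)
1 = 1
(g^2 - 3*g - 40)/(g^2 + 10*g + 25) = (g - 8)/(g + 5)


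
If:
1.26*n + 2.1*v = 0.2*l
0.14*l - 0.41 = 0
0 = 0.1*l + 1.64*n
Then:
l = 2.93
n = -0.18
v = 0.39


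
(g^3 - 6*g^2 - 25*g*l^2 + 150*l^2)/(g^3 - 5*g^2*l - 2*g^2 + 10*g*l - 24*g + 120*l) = (g + 5*l)/(g + 4)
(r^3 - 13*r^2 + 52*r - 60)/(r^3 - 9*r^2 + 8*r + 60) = (r - 2)/(r + 2)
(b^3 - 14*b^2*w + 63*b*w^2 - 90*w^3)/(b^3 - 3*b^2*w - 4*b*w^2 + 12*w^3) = (-b^2 + 11*b*w - 30*w^2)/(-b^2 + 4*w^2)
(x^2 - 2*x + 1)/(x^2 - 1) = (x - 1)/(x + 1)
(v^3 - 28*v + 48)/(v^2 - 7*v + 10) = (v^2 + 2*v - 24)/(v - 5)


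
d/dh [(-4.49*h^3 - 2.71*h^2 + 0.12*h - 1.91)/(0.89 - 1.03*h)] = (9.2494*h^3 - 9.197*h^2 - 4.8238*h - 1.8605)/(1.0609*h^2 - 1.8334*h + 0.7921)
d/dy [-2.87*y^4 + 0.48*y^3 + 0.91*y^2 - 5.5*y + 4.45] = -11.48*y^3 + 1.44*y^2 + 1.82*y - 5.5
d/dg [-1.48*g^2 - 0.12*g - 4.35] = -2.96*g - 0.12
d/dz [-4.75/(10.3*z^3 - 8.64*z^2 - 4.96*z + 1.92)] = (146.775*z^2 - 82.08*z - 23.56)/(10.3*z^3 - 8.64*z^2 - 4.96*z + 1.92)^2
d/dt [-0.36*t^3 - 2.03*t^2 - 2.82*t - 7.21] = -1.08*t^2 - 4.06*t - 2.82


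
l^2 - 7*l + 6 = (l - 6)*(l - 1)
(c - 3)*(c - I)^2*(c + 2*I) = c^4 - 3*c^3 + 3*c^2 - 9*c - 2*I*c + 6*I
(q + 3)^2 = q^2 + 6*q + 9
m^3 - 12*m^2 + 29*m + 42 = (m - 7)*(m - 6)*(m + 1)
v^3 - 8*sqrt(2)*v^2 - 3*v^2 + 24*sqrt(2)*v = v*(v - 3)*(v - 8*sqrt(2))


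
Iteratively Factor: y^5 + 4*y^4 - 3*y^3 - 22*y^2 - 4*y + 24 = (y + 2)*(y^4 + 2*y^3 - 7*y^2 - 8*y + 12) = (y - 2)*(y + 2)*(y^3 + 4*y^2 + y - 6) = (y - 2)*(y + 2)^2*(y^2 + 2*y - 3) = (y - 2)*(y + 2)^2*(y + 3)*(y - 1)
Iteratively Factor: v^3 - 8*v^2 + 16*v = (v - 4)*(v^2 - 4*v) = v*(v - 4)*(v - 4)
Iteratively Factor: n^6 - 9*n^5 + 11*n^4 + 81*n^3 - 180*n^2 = (n + 3)*(n^5 - 12*n^4 + 47*n^3 - 60*n^2) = (n - 5)*(n + 3)*(n^4 - 7*n^3 + 12*n^2) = (n - 5)*(n - 3)*(n + 3)*(n^3 - 4*n^2) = (n - 5)*(n - 4)*(n - 3)*(n + 3)*(n^2) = n*(n - 5)*(n - 4)*(n - 3)*(n + 3)*(n)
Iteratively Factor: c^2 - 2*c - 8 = (c - 4)*(c + 2)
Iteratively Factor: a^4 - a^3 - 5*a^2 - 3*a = (a - 3)*(a^3 + 2*a^2 + a) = a*(a - 3)*(a^2 + 2*a + 1) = a*(a - 3)*(a + 1)*(a + 1)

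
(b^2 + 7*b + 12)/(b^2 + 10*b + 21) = (b + 4)/(b + 7)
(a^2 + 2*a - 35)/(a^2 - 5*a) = (a + 7)/a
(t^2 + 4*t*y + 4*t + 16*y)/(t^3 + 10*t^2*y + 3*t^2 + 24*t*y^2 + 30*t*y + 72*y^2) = (t + 4)/(t^2 + 6*t*y + 3*t + 18*y)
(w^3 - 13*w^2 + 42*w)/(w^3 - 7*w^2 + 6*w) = (w - 7)/(w - 1)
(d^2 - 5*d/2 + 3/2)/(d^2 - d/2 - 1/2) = (2*d - 3)/(2*d + 1)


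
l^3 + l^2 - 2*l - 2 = (l + 1)*(l - sqrt(2))*(l + sqrt(2))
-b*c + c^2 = c*(-b + c)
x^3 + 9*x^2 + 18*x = x*(x + 3)*(x + 6)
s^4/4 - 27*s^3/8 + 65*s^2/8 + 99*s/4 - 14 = (s/4 + 1/2)*(s - 8)*(s - 7)*(s - 1/2)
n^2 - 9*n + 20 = (n - 5)*(n - 4)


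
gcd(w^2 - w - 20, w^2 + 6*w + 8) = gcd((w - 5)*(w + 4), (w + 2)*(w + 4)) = w + 4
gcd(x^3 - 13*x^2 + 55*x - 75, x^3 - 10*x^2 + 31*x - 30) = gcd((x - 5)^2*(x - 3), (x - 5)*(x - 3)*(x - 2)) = x^2 - 8*x + 15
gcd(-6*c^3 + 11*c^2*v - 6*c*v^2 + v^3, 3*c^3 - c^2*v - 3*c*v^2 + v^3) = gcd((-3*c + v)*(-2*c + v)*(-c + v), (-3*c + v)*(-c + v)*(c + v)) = 3*c^2 - 4*c*v + v^2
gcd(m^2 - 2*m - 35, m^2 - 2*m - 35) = m^2 - 2*m - 35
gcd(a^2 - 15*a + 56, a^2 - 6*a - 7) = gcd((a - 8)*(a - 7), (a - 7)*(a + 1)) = a - 7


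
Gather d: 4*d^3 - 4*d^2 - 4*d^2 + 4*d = 4*d^3 - 8*d^2 + 4*d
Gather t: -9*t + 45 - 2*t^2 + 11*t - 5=-2*t^2 + 2*t + 40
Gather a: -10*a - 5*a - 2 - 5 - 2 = -15*a - 9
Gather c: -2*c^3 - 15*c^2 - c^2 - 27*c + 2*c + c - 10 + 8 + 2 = -2*c^3 - 16*c^2 - 24*c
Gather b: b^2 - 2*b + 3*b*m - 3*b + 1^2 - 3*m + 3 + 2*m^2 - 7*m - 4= b^2 + b*(3*m - 5) + 2*m^2 - 10*m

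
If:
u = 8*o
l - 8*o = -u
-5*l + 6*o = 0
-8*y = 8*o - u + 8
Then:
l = 0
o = 0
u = 0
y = -1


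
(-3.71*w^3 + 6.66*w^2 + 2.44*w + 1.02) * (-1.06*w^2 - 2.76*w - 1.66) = 3.9326*w^5 + 3.18*w^4 - 14.8094*w^3 - 18.8712*w^2 - 6.8656*w - 1.6932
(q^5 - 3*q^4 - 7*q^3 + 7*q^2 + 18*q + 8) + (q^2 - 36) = q^5 - 3*q^4 - 7*q^3 + 8*q^2 + 18*q - 28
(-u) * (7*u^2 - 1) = -7*u^3 + u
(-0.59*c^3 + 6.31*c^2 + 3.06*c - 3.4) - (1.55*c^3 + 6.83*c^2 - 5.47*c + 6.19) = -2.14*c^3 - 0.52*c^2 + 8.53*c - 9.59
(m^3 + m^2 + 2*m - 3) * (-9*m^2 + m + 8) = -9*m^5 - 8*m^4 - 9*m^3 + 37*m^2 + 13*m - 24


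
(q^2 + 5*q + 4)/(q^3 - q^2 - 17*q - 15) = (q + 4)/(q^2 - 2*q - 15)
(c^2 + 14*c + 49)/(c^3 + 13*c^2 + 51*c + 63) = (c + 7)/(c^2 + 6*c + 9)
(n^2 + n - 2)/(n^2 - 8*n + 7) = (n + 2)/(n - 7)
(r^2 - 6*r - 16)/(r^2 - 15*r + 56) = (r + 2)/(r - 7)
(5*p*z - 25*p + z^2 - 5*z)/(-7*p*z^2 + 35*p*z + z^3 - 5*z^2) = (5*p + z)/(z*(-7*p + z))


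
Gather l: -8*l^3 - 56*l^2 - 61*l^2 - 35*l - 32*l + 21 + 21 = -8*l^3 - 117*l^2 - 67*l + 42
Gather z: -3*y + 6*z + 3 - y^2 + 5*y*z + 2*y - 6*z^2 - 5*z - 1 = -y^2 - y - 6*z^2 + z*(5*y + 1) + 2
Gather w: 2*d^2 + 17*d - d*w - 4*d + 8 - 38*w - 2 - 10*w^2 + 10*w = 2*d^2 + 13*d - 10*w^2 + w*(-d - 28) + 6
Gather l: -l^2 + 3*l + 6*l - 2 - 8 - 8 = -l^2 + 9*l - 18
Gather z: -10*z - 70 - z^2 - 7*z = -z^2 - 17*z - 70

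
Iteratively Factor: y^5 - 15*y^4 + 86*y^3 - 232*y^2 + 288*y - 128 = (y - 4)*(y^4 - 11*y^3 + 42*y^2 - 64*y + 32) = (y - 4)*(y - 1)*(y^3 - 10*y^2 + 32*y - 32) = (y - 4)^2*(y - 1)*(y^2 - 6*y + 8) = (y - 4)^3*(y - 1)*(y - 2)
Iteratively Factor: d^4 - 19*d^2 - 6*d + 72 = (d + 3)*(d^3 - 3*d^2 - 10*d + 24) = (d + 3)^2*(d^2 - 6*d + 8) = (d - 4)*(d + 3)^2*(d - 2)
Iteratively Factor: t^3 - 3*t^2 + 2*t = (t - 1)*(t^2 - 2*t) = (t - 2)*(t - 1)*(t)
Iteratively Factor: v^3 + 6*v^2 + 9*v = (v)*(v^2 + 6*v + 9) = v*(v + 3)*(v + 3)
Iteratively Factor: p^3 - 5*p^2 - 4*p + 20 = (p + 2)*(p^2 - 7*p + 10) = (p - 2)*(p + 2)*(p - 5)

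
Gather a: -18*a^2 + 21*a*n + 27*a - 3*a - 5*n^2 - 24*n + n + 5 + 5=-18*a^2 + a*(21*n + 24) - 5*n^2 - 23*n + 10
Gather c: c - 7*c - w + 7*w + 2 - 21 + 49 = -6*c + 6*w + 30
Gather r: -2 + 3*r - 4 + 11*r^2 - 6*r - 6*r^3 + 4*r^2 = -6*r^3 + 15*r^2 - 3*r - 6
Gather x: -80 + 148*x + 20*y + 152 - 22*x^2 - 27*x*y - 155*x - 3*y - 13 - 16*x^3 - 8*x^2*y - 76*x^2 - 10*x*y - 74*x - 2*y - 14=-16*x^3 + x^2*(-8*y - 98) + x*(-37*y - 81) + 15*y + 45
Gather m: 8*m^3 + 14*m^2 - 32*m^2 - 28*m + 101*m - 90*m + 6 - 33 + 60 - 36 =8*m^3 - 18*m^2 - 17*m - 3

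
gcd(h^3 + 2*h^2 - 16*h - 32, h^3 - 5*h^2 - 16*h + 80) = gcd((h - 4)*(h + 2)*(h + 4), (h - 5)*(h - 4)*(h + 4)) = h^2 - 16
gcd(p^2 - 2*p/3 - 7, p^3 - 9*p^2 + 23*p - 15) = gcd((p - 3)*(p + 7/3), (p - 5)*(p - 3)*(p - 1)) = p - 3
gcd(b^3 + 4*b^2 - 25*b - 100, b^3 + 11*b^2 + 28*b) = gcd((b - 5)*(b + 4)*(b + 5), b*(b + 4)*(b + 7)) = b + 4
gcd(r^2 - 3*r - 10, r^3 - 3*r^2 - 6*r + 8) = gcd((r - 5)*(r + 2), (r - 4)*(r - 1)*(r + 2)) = r + 2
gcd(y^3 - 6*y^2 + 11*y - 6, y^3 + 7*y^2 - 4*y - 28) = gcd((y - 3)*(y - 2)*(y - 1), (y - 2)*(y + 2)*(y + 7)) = y - 2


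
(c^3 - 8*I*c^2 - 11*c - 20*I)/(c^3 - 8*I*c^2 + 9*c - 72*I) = (c^3 - 8*I*c^2 - 11*c - 20*I)/(c^3 - 8*I*c^2 + 9*c - 72*I)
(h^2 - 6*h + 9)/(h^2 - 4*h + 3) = (h - 3)/(h - 1)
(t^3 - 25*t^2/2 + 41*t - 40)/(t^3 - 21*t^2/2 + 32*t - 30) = (t - 8)/(t - 6)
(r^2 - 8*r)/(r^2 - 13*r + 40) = r/(r - 5)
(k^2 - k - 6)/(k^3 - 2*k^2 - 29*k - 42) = (k - 3)/(k^2 - 4*k - 21)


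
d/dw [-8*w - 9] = -8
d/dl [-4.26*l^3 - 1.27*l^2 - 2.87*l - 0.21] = -12.78*l^2 - 2.54*l - 2.87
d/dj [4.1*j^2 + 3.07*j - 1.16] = 8.2*j + 3.07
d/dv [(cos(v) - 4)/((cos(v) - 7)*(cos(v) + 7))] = (cos(v)^2 - 8*cos(v) + 49)*sin(v)/((cos(v) - 7)^2*(cos(v) + 7)^2)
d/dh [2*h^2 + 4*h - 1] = 4*h + 4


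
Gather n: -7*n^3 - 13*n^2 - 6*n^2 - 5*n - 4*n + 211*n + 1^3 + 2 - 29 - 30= -7*n^3 - 19*n^2 + 202*n - 56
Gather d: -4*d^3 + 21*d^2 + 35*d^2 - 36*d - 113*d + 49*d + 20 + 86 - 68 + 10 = -4*d^3 + 56*d^2 - 100*d + 48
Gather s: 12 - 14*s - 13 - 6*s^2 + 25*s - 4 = -6*s^2 + 11*s - 5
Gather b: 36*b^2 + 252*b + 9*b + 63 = 36*b^2 + 261*b + 63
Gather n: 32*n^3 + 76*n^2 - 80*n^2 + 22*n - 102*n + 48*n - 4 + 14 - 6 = 32*n^3 - 4*n^2 - 32*n + 4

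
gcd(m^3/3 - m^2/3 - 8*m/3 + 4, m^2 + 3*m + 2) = 1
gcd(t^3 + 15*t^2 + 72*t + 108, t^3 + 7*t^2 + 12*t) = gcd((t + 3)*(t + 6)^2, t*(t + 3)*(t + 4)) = t + 3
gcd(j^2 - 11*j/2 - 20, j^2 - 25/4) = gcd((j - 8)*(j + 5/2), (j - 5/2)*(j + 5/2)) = j + 5/2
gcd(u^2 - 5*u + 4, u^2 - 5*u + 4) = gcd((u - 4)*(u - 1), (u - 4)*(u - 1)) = u^2 - 5*u + 4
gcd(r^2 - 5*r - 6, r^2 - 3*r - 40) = 1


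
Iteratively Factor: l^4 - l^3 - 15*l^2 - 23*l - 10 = (l + 1)*(l^3 - 2*l^2 - 13*l - 10) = (l + 1)^2*(l^2 - 3*l - 10) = (l - 5)*(l + 1)^2*(l + 2)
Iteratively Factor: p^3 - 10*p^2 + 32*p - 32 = (p - 4)*(p^2 - 6*p + 8) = (p - 4)^2*(p - 2)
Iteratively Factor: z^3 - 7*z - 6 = (z + 1)*(z^2 - z - 6) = (z + 1)*(z + 2)*(z - 3)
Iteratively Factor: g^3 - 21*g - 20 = (g + 1)*(g^2 - g - 20) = (g + 1)*(g + 4)*(g - 5)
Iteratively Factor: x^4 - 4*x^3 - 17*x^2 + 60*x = (x - 3)*(x^3 - x^2 - 20*x) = (x - 3)*(x + 4)*(x^2 - 5*x) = x*(x - 3)*(x + 4)*(x - 5)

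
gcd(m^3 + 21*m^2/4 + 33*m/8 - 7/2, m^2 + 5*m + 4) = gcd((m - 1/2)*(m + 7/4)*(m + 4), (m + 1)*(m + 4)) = m + 4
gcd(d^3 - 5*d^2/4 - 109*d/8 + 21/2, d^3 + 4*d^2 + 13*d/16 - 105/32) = d^2 + 11*d/4 - 21/8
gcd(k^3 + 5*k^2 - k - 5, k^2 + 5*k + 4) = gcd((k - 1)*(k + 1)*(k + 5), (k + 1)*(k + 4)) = k + 1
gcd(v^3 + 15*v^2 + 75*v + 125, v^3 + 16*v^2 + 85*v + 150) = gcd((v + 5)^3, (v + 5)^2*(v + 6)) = v^2 + 10*v + 25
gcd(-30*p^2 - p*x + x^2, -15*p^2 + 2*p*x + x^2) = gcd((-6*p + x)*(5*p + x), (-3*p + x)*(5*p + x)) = 5*p + x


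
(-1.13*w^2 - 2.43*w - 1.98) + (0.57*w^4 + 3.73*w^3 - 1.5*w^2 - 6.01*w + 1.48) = 0.57*w^4 + 3.73*w^3 - 2.63*w^2 - 8.44*w - 0.5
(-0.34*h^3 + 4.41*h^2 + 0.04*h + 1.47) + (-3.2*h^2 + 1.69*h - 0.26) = -0.34*h^3 + 1.21*h^2 + 1.73*h + 1.21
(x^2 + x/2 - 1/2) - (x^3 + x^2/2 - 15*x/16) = -x^3 + x^2/2 + 23*x/16 - 1/2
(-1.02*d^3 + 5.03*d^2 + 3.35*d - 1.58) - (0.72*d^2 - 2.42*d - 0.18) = -1.02*d^3 + 4.31*d^2 + 5.77*d - 1.4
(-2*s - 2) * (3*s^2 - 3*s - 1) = -6*s^3 + 8*s + 2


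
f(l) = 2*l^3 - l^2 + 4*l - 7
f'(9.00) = 472.00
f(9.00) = 1406.00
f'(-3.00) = 64.00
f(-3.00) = -82.00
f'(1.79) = 19.64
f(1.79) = 8.43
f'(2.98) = 51.32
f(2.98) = 48.97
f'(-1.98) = 31.48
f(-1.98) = -34.37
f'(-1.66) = 23.85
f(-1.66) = -25.54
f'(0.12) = 3.85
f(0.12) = -6.53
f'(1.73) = 18.50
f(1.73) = 7.28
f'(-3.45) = 82.32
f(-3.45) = -114.83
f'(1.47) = 14.03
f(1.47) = 3.07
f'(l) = 6*l^2 - 2*l + 4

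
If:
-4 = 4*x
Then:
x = -1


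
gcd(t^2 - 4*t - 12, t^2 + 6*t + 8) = t + 2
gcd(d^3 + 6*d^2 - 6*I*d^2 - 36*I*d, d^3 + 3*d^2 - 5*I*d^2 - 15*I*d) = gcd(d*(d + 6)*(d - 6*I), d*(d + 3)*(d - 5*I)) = d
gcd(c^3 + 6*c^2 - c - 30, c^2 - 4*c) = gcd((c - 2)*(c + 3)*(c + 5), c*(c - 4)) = 1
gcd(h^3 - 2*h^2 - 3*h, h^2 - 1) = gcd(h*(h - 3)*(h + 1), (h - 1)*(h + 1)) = h + 1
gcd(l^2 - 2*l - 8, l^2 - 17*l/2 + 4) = 1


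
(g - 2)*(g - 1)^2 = g^3 - 4*g^2 + 5*g - 2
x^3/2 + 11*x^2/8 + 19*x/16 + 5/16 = (x/2 + 1/4)*(x + 1)*(x + 5/4)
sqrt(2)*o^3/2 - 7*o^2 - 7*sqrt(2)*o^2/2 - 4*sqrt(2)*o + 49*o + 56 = (o - 8)*(o - 7*sqrt(2))*(sqrt(2)*o/2 + sqrt(2)/2)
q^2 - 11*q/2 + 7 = (q - 7/2)*(q - 2)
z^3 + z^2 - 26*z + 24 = (z - 4)*(z - 1)*(z + 6)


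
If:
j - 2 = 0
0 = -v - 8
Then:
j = 2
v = -8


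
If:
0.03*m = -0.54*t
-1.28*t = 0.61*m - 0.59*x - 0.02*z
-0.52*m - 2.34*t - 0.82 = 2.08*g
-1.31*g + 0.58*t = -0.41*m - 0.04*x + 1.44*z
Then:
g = -0.409514823884441*z - 0.247500335785517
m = 2.18407906071702*z - 0.782562311708014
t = 0.0434756839837786 - 0.12133772559539*z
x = 1.96097616656827*z - 0.714769719733309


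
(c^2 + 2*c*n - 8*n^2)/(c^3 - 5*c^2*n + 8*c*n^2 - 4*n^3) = (c + 4*n)/(c^2 - 3*c*n + 2*n^2)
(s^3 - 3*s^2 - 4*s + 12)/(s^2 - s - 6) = s - 2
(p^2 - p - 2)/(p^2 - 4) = (p + 1)/(p + 2)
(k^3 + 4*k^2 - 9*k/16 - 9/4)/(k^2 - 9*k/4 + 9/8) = (4*k^2 + 19*k + 12)/(2*(2*k - 3))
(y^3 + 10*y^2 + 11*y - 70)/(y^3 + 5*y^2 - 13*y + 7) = (y^2 + 3*y - 10)/(y^2 - 2*y + 1)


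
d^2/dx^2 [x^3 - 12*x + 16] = 6*x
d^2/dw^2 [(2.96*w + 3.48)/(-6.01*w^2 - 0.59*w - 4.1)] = (-(2.96*w + 3.48)*(12.02*w + 0.59)*(24.04*w + 1.18) + (106.7376*w + 45.3224)*(6.01*w^2 + 0.59*w + 4.1))/(6.01*w^2 + 0.59*w + 4.1)^3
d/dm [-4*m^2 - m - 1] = -8*m - 1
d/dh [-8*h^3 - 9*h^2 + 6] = 6*h*(-4*h - 3)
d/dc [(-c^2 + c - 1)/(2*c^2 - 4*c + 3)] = (2*c^2 - 2*c - 1)/(4*c^4 - 16*c^3 + 28*c^2 - 24*c + 9)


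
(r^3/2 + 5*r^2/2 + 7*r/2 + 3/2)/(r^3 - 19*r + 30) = (r^3 + 5*r^2 + 7*r + 3)/(2*(r^3 - 19*r + 30))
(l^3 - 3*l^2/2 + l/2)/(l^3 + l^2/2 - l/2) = (l - 1)/(l + 1)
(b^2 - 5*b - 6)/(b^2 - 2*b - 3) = (b - 6)/(b - 3)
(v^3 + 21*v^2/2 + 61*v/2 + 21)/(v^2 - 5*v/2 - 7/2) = (2*v^2 + 19*v + 42)/(2*v - 7)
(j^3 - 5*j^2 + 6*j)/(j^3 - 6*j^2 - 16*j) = (-j^2 + 5*j - 6)/(-j^2 + 6*j + 16)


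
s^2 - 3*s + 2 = (s - 2)*(s - 1)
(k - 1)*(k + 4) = k^2 + 3*k - 4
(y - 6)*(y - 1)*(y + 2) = y^3 - 5*y^2 - 8*y + 12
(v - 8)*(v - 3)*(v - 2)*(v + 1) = v^4 - 12*v^3 + 33*v^2 - 2*v - 48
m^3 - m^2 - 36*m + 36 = (m - 6)*(m - 1)*(m + 6)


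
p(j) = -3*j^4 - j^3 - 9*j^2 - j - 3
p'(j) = -12*j^3 - 3*j^2 - 18*j - 1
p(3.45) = -579.64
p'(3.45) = -591.57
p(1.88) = -80.81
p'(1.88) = -125.18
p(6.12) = -4783.93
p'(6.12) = -2974.17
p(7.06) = -8263.70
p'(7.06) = -4500.36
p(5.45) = -3084.37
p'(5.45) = -2130.75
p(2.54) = -204.86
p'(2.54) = -262.72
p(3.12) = -408.38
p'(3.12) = -450.82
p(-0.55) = -5.28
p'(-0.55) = 9.99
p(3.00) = -357.00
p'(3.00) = -406.00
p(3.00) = -357.00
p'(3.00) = -406.00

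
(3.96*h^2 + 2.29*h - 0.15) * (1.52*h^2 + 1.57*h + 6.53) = 6.0192*h^4 + 9.698*h^3 + 29.2261*h^2 + 14.7182*h - 0.9795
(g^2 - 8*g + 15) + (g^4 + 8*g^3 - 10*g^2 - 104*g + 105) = g^4 + 8*g^3 - 9*g^2 - 112*g + 120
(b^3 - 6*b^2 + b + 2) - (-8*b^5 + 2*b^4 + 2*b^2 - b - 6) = 8*b^5 - 2*b^4 + b^3 - 8*b^2 + 2*b + 8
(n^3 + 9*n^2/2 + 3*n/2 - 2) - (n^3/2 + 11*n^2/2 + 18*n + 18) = n^3/2 - n^2 - 33*n/2 - 20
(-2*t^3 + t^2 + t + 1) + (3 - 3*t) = -2*t^3 + t^2 - 2*t + 4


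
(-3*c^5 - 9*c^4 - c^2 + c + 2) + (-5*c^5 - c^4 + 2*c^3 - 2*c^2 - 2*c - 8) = -8*c^5 - 10*c^4 + 2*c^3 - 3*c^2 - c - 6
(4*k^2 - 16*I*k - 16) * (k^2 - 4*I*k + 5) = 4*k^4 - 32*I*k^3 - 60*k^2 - 16*I*k - 80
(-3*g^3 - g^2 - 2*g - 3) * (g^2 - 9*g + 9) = -3*g^5 + 26*g^4 - 20*g^3 + 6*g^2 + 9*g - 27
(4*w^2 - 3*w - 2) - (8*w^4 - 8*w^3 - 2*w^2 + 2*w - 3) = -8*w^4 + 8*w^3 + 6*w^2 - 5*w + 1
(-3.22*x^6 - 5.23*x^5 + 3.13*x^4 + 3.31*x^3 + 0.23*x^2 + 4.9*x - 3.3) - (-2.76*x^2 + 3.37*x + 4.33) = -3.22*x^6 - 5.23*x^5 + 3.13*x^4 + 3.31*x^3 + 2.99*x^2 + 1.53*x - 7.63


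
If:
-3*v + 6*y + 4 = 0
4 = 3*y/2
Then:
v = 20/3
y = 8/3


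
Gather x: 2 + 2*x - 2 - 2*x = 0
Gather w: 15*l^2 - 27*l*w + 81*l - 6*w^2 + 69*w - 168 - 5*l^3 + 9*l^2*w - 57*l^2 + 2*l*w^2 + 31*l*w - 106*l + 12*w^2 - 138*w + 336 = -5*l^3 - 42*l^2 - 25*l + w^2*(2*l + 6) + w*(9*l^2 + 4*l - 69) + 168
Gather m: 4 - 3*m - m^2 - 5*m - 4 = -m^2 - 8*m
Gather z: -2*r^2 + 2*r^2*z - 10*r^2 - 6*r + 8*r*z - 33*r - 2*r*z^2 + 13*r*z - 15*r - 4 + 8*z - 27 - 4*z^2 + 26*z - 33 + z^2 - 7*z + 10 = -12*r^2 - 54*r + z^2*(-2*r - 3) + z*(2*r^2 + 21*r + 27) - 54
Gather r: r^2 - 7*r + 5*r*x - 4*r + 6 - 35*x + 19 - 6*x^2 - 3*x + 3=r^2 + r*(5*x - 11) - 6*x^2 - 38*x + 28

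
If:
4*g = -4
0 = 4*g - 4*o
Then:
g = -1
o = -1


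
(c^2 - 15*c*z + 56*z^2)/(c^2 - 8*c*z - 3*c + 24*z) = (c - 7*z)/(c - 3)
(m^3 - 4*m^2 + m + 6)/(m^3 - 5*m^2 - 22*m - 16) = (m^2 - 5*m + 6)/(m^2 - 6*m - 16)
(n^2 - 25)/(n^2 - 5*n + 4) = (n^2 - 25)/(n^2 - 5*n + 4)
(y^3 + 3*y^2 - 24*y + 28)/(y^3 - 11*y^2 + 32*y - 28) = (y + 7)/(y - 7)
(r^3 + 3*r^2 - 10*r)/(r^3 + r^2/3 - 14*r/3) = 3*(r + 5)/(3*r + 7)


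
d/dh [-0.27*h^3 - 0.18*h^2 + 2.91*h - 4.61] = -0.81*h^2 - 0.36*h + 2.91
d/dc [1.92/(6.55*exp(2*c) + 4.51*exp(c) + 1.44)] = (-25.152*exp(c) - 8.6592)*exp(c)/(6.55*exp(2*c) + 4.51*exp(c) + 1.44)^2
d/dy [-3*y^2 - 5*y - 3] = -6*y - 5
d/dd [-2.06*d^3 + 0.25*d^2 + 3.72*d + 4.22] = -6.18*d^2 + 0.5*d + 3.72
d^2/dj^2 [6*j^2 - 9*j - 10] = 12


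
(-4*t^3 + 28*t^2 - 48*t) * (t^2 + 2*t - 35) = -4*t^5 + 20*t^4 + 148*t^3 - 1076*t^2 + 1680*t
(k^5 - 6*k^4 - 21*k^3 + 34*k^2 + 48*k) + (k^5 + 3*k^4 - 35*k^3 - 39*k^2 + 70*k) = 2*k^5 - 3*k^4 - 56*k^3 - 5*k^2 + 118*k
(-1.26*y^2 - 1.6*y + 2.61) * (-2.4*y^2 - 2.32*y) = 3.024*y^4 + 6.7632*y^3 - 2.552*y^2 - 6.0552*y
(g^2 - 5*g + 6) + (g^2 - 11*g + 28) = 2*g^2 - 16*g + 34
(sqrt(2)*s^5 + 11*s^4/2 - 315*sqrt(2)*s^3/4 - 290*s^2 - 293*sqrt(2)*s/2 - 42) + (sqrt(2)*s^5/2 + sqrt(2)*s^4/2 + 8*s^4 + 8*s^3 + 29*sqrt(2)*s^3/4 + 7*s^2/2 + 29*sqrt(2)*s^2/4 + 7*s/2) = 3*sqrt(2)*s^5/2 + sqrt(2)*s^4/2 + 27*s^4/2 - 143*sqrt(2)*s^3/2 + 8*s^3 - 573*s^2/2 + 29*sqrt(2)*s^2/4 - 293*sqrt(2)*s/2 + 7*s/2 - 42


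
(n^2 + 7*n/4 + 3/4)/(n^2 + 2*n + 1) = (n + 3/4)/(n + 1)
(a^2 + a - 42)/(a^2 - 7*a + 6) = (a + 7)/(a - 1)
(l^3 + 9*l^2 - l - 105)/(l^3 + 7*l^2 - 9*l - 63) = (l + 5)/(l + 3)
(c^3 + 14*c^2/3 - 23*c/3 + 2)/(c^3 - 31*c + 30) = (c - 1/3)/(c - 5)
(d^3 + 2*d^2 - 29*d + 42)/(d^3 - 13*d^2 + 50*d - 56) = (d^2 + 4*d - 21)/(d^2 - 11*d + 28)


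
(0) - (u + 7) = -u - 7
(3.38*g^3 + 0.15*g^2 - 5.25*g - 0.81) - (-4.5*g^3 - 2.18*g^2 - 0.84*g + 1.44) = 7.88*g^3 + 2.33*g^2 - 4.41*g - 2.25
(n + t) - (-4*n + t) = 5*n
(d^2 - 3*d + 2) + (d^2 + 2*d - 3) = 2*d^2 - d - 1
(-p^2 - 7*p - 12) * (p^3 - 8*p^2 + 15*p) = -p^5 + p^4 + 29*p^3 - 9*p^2 - 180*p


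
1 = 1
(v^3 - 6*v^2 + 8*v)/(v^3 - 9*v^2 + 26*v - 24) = v/(v - 3)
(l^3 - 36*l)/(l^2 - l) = (l^2 - 36)/(l - 1)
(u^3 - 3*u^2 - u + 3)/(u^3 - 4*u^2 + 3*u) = (u + 1)/u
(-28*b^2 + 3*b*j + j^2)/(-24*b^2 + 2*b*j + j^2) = (7*b + j)/(6*b + j)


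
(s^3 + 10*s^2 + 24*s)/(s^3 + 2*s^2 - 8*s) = (s + 6)/(s - 2)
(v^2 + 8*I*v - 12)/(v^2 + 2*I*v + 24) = (v + 2*I)/(v - 4*I)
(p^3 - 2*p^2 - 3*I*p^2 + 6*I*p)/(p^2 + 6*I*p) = (p^2 - 2*p - 3*I*p + 6*I)/(p + 6*I)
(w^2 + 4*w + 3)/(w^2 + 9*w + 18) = (w + 1)/(w + 6)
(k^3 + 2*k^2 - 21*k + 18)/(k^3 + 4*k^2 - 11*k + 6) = (k - 3)/(k - 1)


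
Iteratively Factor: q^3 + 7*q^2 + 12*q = (q)*(q^2 + 7*q + 12) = q*(q + 3)*(q + 4)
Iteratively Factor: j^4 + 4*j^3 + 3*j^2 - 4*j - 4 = (j + 2)*(j^3 + 2*j^2 - j - 2) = (j + 2)^2*(j^2 - 1) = (j - 1)*(j + 2)^2*(j + 1)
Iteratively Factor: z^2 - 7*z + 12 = (z - 3)*(z - 4)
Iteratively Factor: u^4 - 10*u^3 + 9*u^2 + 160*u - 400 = (u - 5)*(u^3 - 5*u^2 - 16*u + 80) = (u - 5)^2*(u^2 - 16) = (u - 5)^2*(u - 4)*(u + 4)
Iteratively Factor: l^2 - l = (l)*(l - 1)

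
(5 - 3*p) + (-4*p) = 5 - 7*p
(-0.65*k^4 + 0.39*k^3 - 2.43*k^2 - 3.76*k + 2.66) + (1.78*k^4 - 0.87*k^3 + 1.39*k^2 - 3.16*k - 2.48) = 1.13*k^4 - 0.48*k^3 - 1.04*k^2 - 6.92*k + 0.18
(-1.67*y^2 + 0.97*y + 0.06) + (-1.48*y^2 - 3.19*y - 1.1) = -3.15*y^2 - 2.22*y - 1.04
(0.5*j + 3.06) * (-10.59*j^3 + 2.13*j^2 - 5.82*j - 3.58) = -5.295*j^4 - 31.3404*j^3 + 3.6078*j^2 - 19.5992*j - 10.9548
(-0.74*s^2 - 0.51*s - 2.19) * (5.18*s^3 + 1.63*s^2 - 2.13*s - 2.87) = -3.8332*s^5 - 3.848*s^4 - 10.5993*s^3 - 0.359599999999999*s^2 + 6.1284*s + 6.2853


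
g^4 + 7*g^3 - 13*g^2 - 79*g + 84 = (g - 3)*(g - 1)*(g + 4)*(g + 7)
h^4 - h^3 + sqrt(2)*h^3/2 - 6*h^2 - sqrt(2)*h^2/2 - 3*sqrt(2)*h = h*(h - 3)*(h + 2)*(h + sqrt(2)/2)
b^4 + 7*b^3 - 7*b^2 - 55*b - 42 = (b - 3)*(b + 1)*(b + 2)*(b + 7)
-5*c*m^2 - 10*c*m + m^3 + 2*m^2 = m*(-5*c + m)*(m + 2)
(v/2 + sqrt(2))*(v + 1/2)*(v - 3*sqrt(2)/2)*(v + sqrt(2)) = v^4/2 + v^3/4 + 3*sqrt(2)*v^3/4 - 5*v^2/2 + 3*sqrt(2)*v^2/8 - 3*sqrt(2)*v - 5*v/4 - 3*sqrt(2)/2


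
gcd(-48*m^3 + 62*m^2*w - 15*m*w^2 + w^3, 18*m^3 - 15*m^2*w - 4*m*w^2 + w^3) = 6*m^2 - 7*m*w + w^2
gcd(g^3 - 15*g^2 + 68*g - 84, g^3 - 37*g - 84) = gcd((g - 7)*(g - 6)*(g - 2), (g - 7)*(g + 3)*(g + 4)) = g - 7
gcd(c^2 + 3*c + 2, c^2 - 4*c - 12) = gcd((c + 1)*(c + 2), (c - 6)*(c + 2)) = c + 2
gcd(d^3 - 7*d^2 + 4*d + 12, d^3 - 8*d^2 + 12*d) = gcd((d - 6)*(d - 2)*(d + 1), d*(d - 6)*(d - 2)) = d^2 - 8*d + 12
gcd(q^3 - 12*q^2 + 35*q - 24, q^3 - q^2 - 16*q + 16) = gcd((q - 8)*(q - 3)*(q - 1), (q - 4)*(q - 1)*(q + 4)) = q - 1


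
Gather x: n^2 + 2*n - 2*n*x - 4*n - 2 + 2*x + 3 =n^2 - 2*n + x*(2 - 2*n) + 1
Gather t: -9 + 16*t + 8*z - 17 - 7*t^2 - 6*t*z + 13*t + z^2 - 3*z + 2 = -7*t^2 + t*(29 - 6*z) + z^2 + 5*z - 24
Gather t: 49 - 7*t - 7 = 42 - 7*t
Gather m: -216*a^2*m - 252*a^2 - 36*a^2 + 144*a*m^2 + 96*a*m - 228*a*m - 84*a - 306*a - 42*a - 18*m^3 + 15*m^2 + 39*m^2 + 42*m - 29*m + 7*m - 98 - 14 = -288*a^2 - 432*a - 18*m^3 + m^2*(144*a + 54) + m*(-216*a^2 - 132*a + 20) - 112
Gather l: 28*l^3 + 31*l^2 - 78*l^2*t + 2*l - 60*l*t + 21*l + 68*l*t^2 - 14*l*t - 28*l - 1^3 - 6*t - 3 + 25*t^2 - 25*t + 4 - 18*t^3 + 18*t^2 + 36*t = 28*l^3 + l^2*(31 - 78*t) + l*(68*t^2 - 74*t - 5) - 18*t^3 + 43*t^2 + 5*t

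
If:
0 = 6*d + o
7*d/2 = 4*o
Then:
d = 0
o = 0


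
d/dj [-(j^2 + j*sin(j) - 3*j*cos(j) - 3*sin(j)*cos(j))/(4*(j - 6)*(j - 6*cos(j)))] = ((j - 6)*(j - 6*cos(j))*(-3*j*sin(j) - j*cos(j) - 2*j - sin(j) + 3*cos(j) + 3*cos(2*j)) + (j - 6)*(6*sin(j) + 1)*(j^2 + j*sin(j) - 3*j*cos(j) - 3*sin(2*j)/2) + (j - 6*cos(j))*(j^2 + j*sin(j) - 3*j*cos(j) - 3*sin(2*j)/2))/(4*(j - 6)^2*(j - 6*cos(j))^2)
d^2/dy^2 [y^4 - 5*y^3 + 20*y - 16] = 6*y*(2*y - 5)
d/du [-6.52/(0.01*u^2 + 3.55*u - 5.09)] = (0.1304*u + 23.146)/(0.01*u^2 + 3.55*u - 5.09)^2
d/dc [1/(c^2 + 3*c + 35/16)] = 256*(-2*c - 3)/(16*c^2 + 48*c + 35)^2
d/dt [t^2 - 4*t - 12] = 2*t - 4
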